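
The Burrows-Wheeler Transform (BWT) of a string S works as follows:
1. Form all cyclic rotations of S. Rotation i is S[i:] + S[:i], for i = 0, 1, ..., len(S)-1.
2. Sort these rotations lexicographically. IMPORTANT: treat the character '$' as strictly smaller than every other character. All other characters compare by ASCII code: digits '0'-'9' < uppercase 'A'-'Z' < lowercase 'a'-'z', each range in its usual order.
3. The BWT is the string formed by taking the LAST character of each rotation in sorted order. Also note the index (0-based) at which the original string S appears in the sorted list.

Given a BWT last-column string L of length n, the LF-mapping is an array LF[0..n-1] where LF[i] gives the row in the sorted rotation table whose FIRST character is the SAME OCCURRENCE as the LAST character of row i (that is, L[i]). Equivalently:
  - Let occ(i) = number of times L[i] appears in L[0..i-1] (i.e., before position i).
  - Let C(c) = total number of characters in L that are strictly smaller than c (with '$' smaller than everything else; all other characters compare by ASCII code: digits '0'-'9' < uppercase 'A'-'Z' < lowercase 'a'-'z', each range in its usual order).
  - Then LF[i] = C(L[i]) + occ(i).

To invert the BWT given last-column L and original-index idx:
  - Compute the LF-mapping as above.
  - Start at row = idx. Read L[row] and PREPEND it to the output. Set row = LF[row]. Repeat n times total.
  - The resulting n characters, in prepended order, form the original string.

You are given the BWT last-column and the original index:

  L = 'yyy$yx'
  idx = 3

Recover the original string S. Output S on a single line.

Answer: yxyyy$

Derivation:
LF mapping: 2 3 4 0 5 1
Walk LF starting at row 3, prepending L[row]:
  step 1: row=3, L[3]='$', prepend. Next row=LF[3]=0
  step 2: row=0, L[0]='y', prepend. Next row=LF[0]=2
  step 3: row=2, L[2]='y', prepend. Next row=LF[2]=4
  step 4: row=4, L[4]='y', prepend. Next row=LF[4]=5
  step 5: row=5, L[5]='x', prepend. Next row=LF[5]=1
  step 6: row=1, L[1]='y', prepend. Next row=LF[1]=3
Reversed output: yxyyy$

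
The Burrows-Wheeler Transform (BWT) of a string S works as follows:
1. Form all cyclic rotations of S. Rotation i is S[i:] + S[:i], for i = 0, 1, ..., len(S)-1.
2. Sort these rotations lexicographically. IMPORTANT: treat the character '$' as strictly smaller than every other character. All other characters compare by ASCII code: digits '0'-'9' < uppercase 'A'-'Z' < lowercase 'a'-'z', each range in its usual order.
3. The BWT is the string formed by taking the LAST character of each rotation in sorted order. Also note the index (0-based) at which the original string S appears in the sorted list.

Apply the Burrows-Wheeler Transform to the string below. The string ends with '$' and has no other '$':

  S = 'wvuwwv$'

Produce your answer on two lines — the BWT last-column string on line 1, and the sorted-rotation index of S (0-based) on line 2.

Answer: vvwww$u
5

Derivation:
All 7 rotations (rotation i = S[i:]+S[:i]):
  rot[0] = wvuwwv$
  rot[1] = vuwwv$w
  rot[2] = uwwv$wv
  rot[3] = wwv$wvu
  rot[4] = wv$wvuw
  rot[5] = v$wvuww
  rot[6] = $wvuwwv
Sorted (with $ < everything):
  sorted[0] = $wvuwwv  (last char: 'v')
  sorted[1] = uwwv$wv  (last char: 'v')
  sorted[2] = v$wvuww  (last char: 'w')
  sorted[3] = vuwwv$w  (last char: 'w')
  sorted[4] = wv$wvuw  (last char: 'w')
  sorted[5] = wvuwwv$  (last char: '$')
  sorted[6] = wwv$wvu  (last char: 'u')
Last column: vvwww$u
Original string S is at sorted index 5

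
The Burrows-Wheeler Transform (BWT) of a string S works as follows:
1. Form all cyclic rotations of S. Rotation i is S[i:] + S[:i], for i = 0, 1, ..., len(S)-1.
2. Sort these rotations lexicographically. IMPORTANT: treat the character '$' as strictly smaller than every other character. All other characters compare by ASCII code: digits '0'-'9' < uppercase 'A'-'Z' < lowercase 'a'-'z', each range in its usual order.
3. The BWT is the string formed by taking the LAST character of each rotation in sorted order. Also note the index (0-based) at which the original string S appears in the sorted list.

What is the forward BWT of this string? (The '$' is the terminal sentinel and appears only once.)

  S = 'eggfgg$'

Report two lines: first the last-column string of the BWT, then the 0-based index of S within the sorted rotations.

All 7 rotations (rotation i = S[i:]+S[:i]):
  rot[0] = eggfgg$
  rot[1] = ggfgg$e
  rot[2] = gfgg$eg
  rot[3] = fgg$egg
  rot[4] = gg$eggf
  rot[5] = g$eggfg
  rot[6] = $eggfgg
Sorted (with $ < everything):
  sorted[0] = $eggfgg  (last char: 'g')
  sorted[1] = eggfgg$  (last char: '$')
  sorted[2] = fgg$egg  (last char: 'g')
  sorted[3] = g$eggfg  (last char: 'g')
  sorted[4] = gfgg$eg  (last char: 'g')
  sorted[5] = gg$eggf  (last char: 'f')
  sorted[6] = ggfgg$e  (last char: 'e')
Last column: g$gggfe
Original string S is at sorted index 1

Answer: g$gggfe
1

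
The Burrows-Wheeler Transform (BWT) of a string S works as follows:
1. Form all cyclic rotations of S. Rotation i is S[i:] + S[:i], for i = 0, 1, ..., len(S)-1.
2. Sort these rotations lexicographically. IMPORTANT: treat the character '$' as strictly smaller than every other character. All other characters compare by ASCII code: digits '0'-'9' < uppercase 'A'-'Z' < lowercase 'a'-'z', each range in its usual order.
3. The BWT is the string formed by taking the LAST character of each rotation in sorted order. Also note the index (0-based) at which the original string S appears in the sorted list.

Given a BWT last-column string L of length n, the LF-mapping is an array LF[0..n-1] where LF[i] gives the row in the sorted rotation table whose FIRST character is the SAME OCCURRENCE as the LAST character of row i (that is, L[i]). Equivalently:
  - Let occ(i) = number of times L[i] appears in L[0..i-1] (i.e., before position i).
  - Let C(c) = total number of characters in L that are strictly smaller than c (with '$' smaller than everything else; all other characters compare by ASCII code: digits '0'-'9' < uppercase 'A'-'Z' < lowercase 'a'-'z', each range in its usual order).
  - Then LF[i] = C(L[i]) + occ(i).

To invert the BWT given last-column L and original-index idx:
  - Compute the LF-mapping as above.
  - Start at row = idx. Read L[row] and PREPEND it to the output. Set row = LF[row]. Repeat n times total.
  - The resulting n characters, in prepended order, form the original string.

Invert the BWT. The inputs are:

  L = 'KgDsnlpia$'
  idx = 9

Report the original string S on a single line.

Answer: saplingDK$

Derivation:
LF mapping: 2 4 1 9 7 6 8 5 3 0
Walk LF starting at row 9, prepending L[row]:
  step 1: row=9, L[9]='$', prepend. Next row=LF[9]=0
  step 2: row=0, L[0]='K', prepend. Next row=LF[0]=2
  step 3: row=2, L[2]='D', prepend. Next row=LF[2]=1
  step 4: row=1, L[1]='g', prepend. Next row=LF[1]=4
  step 5: row=4, L[4]='n', prepend. Next row=LF[4]=7
  step 6: row=7, L[7]='i', prepend. Next row=LF[7]=5
  step 7: row=5, L[5]='l', prepend. Next row=LF[5]=6
  step 8: row=6, L[6]='p', prepend. Next row=LF[6]=8
  step 9: row=8, L[8]='a', prepend. Next row=LF[8]=3
  step 10: row=3, L[3]='s', prepend. Next row=LF[3]=9
Reversed output: saplingDK$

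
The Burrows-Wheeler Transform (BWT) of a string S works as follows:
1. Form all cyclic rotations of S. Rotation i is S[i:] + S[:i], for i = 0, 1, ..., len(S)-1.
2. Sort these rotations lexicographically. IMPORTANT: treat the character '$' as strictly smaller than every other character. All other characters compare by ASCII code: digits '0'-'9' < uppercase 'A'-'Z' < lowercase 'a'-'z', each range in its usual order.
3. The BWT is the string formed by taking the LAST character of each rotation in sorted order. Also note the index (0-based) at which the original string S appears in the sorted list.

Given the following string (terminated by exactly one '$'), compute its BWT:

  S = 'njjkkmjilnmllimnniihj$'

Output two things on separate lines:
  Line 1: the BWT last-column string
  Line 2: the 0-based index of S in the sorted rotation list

Answer: jiinjlhmnjjklmiknin$lm
19

Derivation:
All 22 rotations (rotation i = S[i:]+S[:i]):
  rot[0] = njjkkmjilnmllimnniihj$
  rot[1] = jjkkmjilnmllimnniihj$n
  rot[2] = jkkmjilnmllimnniihj$nj
  rot[3] = kkmjilnmllimnniihj$njj
  rot[4] = kmjilnmllimnniihj$njjk
  rot[5] = mjilnmllimnniihj$njjkk
  rot[6] = jilnmllimnniihj$njjkkm
  rot[7] = ilnmllimnniihj$njjkkmj
  rot[8] = lnmllimnniihj$njjkkmji
  rot[9] = nmllimnniihj$njjkkmjil
  rot[10] = mllimnniihj$njjkkmjiln
  rot[11] = llimnniihj$njjkkmjilnm
  rot[12] = limnniihj$njjkkmjilnml
  rot[13] = imnniihj$njjkkmjilnmll
  rot[14] = mnniihj$njjkkmjilnmlli
  rot[15] = nniihj$njjkkmjilnmllim
  rot[16] = niihj$njjkkmjilnmllimn
  rot[17] = iihj$njjkkmjilnmllimnn
  rot[18] = ihj$njjkkmjilnmllimnni
  rot[19] = hj$njjkkmjilnmllimnnii
  rot[20] = j$njjkkmjilnmllimnniih
  rot[21] = $njjkkmjilnmllimnniihj
Sorted (with $ < everything):
  sorted[0] = $njjkkmjilnmllimnniihj  (last char: 'j')
  sorted[1] = hj$njjkkmjilnmllimnnii  (last char: 'i')
  sorted[2] = ihj$njjkkmjilnmllimnni  (last char: 'i')
  sorted[3] = iihj$njjkkmjilnmllimnn  (last char: 'n')
  sorted[4] = ilnmllimnniihj$njjkkmj  (last char: 'j')
  sorted[5] = imnniihj$njjkkmjilnmll  (last char: 'l')
  sorted[6] = j$njjkkmjilnmllimnniih  (last char: 'h')
  sorted[7] = jilnmllimnniihj$njjkkm  (last char: 'm')
  sorted[8] = jjkkmjilnmllimnniihj$n  (last char: 'n')
  sorted[9] = jkkmjilnmllimnniihj$nj  (last char: 'j')
  sorted[10] = kkmjilnmllimnniihj$njj  (last char: 'j')
  sorted[11] = kmjilnmllimnniihj$njjk  (last char: 'k')
  sorted[12] = limnniihj$njjkkmjilnml  (last char: 'l')
  sorted[13] = llimnniihj$njjkkmjilnm  (last char: 'm')
  sorted[14] = lnmllimnniihj$njjkkmji  (last char: 'i')
  sorted[15] = mjilnmllimnniihj$njjkk  (last char: 'k')
  sorted[16] = mllimnniihj$njjkkmjiln  (last char: 'n')
  sorted[17] = mnniihj$njjkkmjilnmlli  (last char: 'i')
  sorted[18] = niihj$njjkkmjilnmllimn  (last char: 'n')
  sorted[19] = njjkkmjilnmllimnniihj$  (last char: '$')
  sorted[20] = nmllimnniihj$njjkkmjil  (last char: 'l')
  sorted[21] = nniihj$njjkkmjilnmllim  (last char: 'm')
Last column: jiinjlhmnjjklmiknin$lm
Original string S is at sorted index 19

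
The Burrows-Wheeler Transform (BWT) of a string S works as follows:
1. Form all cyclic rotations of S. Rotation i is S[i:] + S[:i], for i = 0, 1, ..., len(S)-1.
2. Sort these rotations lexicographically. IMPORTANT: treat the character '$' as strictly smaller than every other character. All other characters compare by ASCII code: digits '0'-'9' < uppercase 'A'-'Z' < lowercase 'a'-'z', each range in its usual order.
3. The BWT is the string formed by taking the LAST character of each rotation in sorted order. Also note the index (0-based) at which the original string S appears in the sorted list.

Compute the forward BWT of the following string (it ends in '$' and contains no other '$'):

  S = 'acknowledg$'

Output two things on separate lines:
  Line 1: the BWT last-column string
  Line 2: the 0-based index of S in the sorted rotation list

All 11 rotations (rotation i = S[i:]+S[:i]):
  rot[0] = acknowledg$
  rot[1] = cknowledg$a
  rot[2] = knowledg$ac
  rot[3] = nowledg$ack
  rot[4] = owledg$ackn
  rot[5] = wledg$ackno
  rot[6] = ledg$acknow
  rot[7] = edg$acknowl
  rot[8] = dg$acknowle
  rot[9] = g$acknowled
  rot[10] = $acknowledg
Sorted (with $ < everything):
  sorted[0] = $acknowledg  (last char: 'g')
  sorted[1] = acknowledg$  (last char: '$')
  sorted[2] = cknowledg$a  (last char: 'a')
  sorted[3] = dg$acknowle  (last char: 'e')
  sorted[4] = edg$acknowl  (last char: 'l')
  sorted[5] = g$acknowled  (last char: 'd')
  sorted[6] = knowledg$ac  (last char: 'c')
  sorted[7] = ledg$acknow  (last char: 'w')
  sorted[8] = nowledg$ack  (last char: 'k')
  sorted[9] = owledg$ackn  (last char: 'n')
  sorted[10] = wledg$ackno  (last char: 'o')
Last column: g$aeldcwkno
Original string S is at sorted index 1

Answer: g$aeldcwkno
1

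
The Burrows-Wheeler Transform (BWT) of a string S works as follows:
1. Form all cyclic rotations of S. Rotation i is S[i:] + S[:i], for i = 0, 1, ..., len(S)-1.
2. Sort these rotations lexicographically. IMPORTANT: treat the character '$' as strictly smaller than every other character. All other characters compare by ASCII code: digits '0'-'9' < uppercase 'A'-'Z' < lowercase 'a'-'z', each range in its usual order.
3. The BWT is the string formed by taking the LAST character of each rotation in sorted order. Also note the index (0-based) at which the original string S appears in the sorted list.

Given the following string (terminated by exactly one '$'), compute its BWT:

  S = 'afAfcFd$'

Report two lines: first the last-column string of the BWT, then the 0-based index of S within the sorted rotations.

Answer: dfc$fFaA
3

Derivation:
All 8 rotations (rotation i = S[i:]+S[:i]):
  rot[0] = afAfcFd$
  rot[1] = fAfcFd$a
  rot[2] = AfcFd$af
  rot[3] = fcFd$afA
  rot[4] = cFd$afAf
  rot[5] = Fd$afAfc
  rot[6] = d$afAfcF
  rot[7] = $afAfcFd
Sorted (with $ < everything):
  sorted[0] = $afAfcFd  (last char: 'd')
  sorted[1] = AfcFd$af  (last char: 'f')
  sorted[2] = Fd$afAfc  (last char: 'c')
  sorted[3] = afAfcFd$  (last char: '$')
  sorted[4] = cFd$afAf  (last char: 'f')
  sorted[5] = d$afAfcF  (last char: 'F')
  sorted[6] = fAfcFd$a  (last char: 'a')
  sorted[7] = fcFd$afA  (last char: 'A')
Last column: dfc$fFaA
Original string S is at sorted index 3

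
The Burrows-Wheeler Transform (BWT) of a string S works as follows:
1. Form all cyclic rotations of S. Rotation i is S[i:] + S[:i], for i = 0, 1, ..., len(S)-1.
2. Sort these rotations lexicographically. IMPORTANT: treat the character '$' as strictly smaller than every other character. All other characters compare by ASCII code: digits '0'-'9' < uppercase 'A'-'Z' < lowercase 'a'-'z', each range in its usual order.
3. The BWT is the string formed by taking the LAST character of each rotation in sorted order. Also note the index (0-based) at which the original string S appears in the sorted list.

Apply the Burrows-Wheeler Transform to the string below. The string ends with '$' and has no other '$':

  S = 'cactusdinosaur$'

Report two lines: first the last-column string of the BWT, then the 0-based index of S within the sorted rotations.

Answer: rcs$asdinuoucat
3

Derivation:
All 15 rotations (rotation i = S[i:]+S[:i]):
  rot[0] = cactusdinosaur$
  rot[1] = actusdinosaur$c
  rot[2] = ctusdinosaur$ca
  rot[3] = tusdinosaur$cac
  rot[4] = usdinosaur$cact
  rot[5] = sdinosaur$cactu
  rot[6] = dinosaur$cactus
  rot[7] = inosaur$cactusd
  rot[8] = nosaur$cactusdi
  rot[9] = osaur$cactusdin
  rot[10] = saur$cactusdino
  rot[11] = aur$cactusdinos
  rot[12] = ur$cactusdinosa
  rot[13] = r$cactusdinosau
  rot[14] = $cactusdinosaur
Sorted (with $ < everything):
  sorted[0] = $cactusdinosaur  (last char: 'r')
  sorted[1] = actusdinosaur$c  (last char: 'c')
  sorted[2] = aur$cactusdinos  (last char: 's')
  sorted[3] = cactusdinosaur$  (last char: '$')
  sorted[4] = ctusdinosaur$ca  (last char: 'a')
  sorted[5] = dinosaur$cactus  (last char: 's')
  sorted[6] = inosaur$cactusd  (last char: 'd')
  sorted[7] = nosaur$cactusdi  (last char: 'i')
  sorted[8] = osaur$cactusdin  (last char: 'n')
  sorted[9] = r$cactusdinosau  (last char: 'u')
  sorted[10] = saur$cactusdino  (last char: 'o')
  sorted[11] = sdinosaur$cactu  (last char: 'u')
  sorted[12] = tusdinosaur$cac  (last char: 'c')
  sorted[13] = ur$cactusdinosa  (last char: 'a')
  sorted[14] = usdinosaur$cact  (last char: 't')
Last column: rcs$asdinuoucat
Original string S is at sorted index 3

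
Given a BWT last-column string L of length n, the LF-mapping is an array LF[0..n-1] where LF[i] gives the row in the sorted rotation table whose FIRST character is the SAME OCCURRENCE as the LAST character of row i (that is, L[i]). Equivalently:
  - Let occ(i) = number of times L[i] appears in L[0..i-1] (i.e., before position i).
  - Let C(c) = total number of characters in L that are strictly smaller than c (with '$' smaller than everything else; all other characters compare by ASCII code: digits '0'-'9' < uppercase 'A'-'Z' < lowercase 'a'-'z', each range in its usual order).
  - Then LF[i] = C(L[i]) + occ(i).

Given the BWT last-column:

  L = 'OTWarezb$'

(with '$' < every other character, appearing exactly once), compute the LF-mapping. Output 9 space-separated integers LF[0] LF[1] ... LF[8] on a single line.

Char counts: '$':1, 'O':1, 'T':1, 'W':1, 'a':1, 'b':1, 'e':1, 'r':1, 'z':1
C (first-col start): C('$')=0, C('O')=1, C('T')=2, C('W')=3, C('a')=4, C('b')=5, C('e')=6, C('r')=7, C('z')=8
L[0]='O': occ=0, LF[0]=C('O')+0=1+0=1
L[1]='T': occ=0, LF[1]=C('T')+0=2+0=2
L[2]='W': occ=0, LF[2]=C('W')+0=3+0=3
L[3]='a': occ=0, LF[3]=C('a')+0=4+0=4
L[4]='r': occ=0, LF[4]=C('r')+0=7+0=7
L[5]='e': occ=0, LF[5]=C('e')+0=6+0=6
L[6]='z': occ=0, LF[6]=C('z')+0=8+0=8
L[7]='b': occ=0, LF[7]=C('b')+0=5+0=5
L[8]='$': occ=0, LF[8]=C('$')+0=0+0=0

Answer: 1 2 3 4 7 6 8 5 0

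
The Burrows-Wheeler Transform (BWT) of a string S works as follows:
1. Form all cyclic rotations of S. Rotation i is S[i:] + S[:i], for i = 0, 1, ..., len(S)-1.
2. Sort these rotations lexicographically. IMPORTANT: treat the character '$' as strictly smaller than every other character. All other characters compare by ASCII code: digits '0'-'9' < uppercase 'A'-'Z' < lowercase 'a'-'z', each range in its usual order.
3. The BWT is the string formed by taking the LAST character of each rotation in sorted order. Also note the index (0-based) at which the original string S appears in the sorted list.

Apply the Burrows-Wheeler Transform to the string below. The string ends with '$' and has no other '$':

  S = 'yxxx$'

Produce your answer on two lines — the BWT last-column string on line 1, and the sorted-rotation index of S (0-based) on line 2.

All 5 rotations (rotation i = S[i:]+S[:i]):
  rot[0] = yxxx$
  rot[1] = xxx$y
  rot[2] = xx$yx
  rot[3] = x$yxx
  rot[4] = $yxxx
Sorted (with $ < everything):
  sorted[0] = $yxxx  (last char: 'x')
  sorted[1] = x$yxx  (last char: 'x')
  sorted[2] = xx$yx  (last char: 'x')
  sorted[3] = xxx$y  (last char: 'y')
  sorted[4] = yxxx$  (last char: '$')
Last column: xxxy$
Original string S is at sorted index 4

Answer: xxxy$
4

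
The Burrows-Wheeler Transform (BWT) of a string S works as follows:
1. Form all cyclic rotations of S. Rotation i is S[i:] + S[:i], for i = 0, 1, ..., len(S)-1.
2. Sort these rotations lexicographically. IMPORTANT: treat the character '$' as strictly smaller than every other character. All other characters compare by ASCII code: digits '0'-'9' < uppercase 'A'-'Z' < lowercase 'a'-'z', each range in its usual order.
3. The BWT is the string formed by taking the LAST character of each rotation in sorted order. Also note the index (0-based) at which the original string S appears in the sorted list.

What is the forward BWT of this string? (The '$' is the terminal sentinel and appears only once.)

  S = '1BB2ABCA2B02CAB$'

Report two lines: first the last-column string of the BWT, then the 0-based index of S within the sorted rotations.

Answer: BB$BA0CC2A2B1AB2
2

Derivation:
All 16 rotations (rotation i = S[i:]+S[:i]):
  rot[0] = 1BB2ABCA2B02CAB$
  rot[1] = BB2ABCA2B02CAB$1
  rot[2] = B2ABCA2B02CAB$1B
  rot[3] = 2ABCA2B02CAB$1BB
  rot[4] = ABCA2B02CAB$1BB2
  rot[5] = BCA2B02CAB$1BB2A
  rot[6] = CA2B02CAB$1BB2AB
  rot[7] = A2B02CAB$1BB2ABC
  rot[8] = 2B02CAB$1BB2ABCA
  rot[9] = B02CAB$1BB2ABCA2
  rot[10] = 02CAB$1BB2ABCA2B
  rot[11] = 2CAB$1BB2ABCA2B0
  rot[12] = CAB$1BB2ABCA2B02
  rot[13] = AB$1BB2ABCA2B02C
  rot[14] = B$1BB2ABCA2B02CA
  rot[15] = $1BB2ABCA2B02CAB
Sorted (with $ < everything):
  sorted[0] = $1BB2ABCA2B02CAB  (last char: 'B')
  sorted[1] = 02CAB$1BB2ABCA2B  (last char: 'B')
  sorted[2] = 1BB2ABCA2B02CAB$  (last char: '$')
  sorted[3] = 2ABCA2B02CAB$1BB  (last char: 'B')
  sorted[4] = 2B02CAB$1BB2ABCA  (last char: 'A')
  sorted[5] = 2CAB$1BB2ABCA2B0  (last char: '0')
  sorted[6] = A2B02CAB$1BB2ABC  (last char: 'C')
  sorted[7] = AB$1BB2ABCA2B02C  (last char: 'C')
  sorted[8] = ABCA2B02CAB$1BB2  (last char: '2')
  sorted[9] = B$1BB2ABCA2B02CA  (last char: 'A')
  sorted[10] = B02CAB$1BB2ABCA2  (last char: '2')
  sorted[11] = B2ABCA2B02CAB$1B  (last char: 'B')
  sorted[12] = BB2ABCA2B02CAB$1  (last char: '1')
  sorted[13] = BCA2B02CAB$1BB2A  (last char: 'A')
  sorted[14] = CA2B02CAB$1BB2AB  (last char: 'B')
  sorted[15] = CAB$1BB2ABCA2B02  (last char: '2')
Last column: BB$BA0CC2A2B1AB2
Original string S is at sorted index 2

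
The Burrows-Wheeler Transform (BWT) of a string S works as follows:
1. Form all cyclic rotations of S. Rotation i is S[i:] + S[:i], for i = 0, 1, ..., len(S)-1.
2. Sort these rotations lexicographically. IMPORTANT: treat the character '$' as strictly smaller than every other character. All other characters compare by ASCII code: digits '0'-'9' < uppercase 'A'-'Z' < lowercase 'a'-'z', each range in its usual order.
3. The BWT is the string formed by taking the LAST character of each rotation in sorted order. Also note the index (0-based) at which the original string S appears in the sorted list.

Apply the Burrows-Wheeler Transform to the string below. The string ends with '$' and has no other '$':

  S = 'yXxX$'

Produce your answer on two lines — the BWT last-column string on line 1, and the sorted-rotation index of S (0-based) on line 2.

Answer: XxyX$
4

Derivation:
All 5 rotations (rotation i = S[i:]+S[:i]):
  rot[0] = yXxX$
  rot[1] = XxX$y
  rot[2] = xX$yX
  rot[3] = X$yXx
  rot[4] = $yXxX
Sorted (with $ < everything):
  sorted[0] = $yXxX  (last char: 'X')
  sorted[1] = X$yXx  (last char: 'x')
  sorted[2] = XxX$y  (last char: 'y')
  sorted[3] = xX$yX  (last char: 'X')
  sorted[4] = yXxX$  (last char: '$')
Last column: XxyX$
Original string S is at sorted index 4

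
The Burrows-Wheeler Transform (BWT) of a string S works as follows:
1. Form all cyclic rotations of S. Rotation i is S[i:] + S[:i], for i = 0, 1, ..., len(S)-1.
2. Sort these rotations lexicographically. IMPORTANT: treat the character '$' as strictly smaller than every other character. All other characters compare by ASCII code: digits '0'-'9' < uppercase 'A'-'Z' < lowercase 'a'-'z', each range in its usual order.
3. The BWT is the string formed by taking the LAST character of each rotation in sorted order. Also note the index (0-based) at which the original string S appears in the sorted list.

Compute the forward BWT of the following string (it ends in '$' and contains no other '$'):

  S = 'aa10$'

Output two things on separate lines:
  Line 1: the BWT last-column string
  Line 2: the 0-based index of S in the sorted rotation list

All 5 rotations (rotation i = S[i:]+S[:i]):
  rot[0] = aa10$
  rot[1] = a10$a
  rot[2] = 10$aa
  rot[3] = 0$aa1
  rot[4] = $aa10
Sorted (with $ < everything):
  sorted[0] = $aa10  (last char: '0')
  sorted[1] = 0$aa1  (last char: '1')
  sorted[2] = 10$aa  (last char: 'a')
  sorted[3] = a10$a  (last char: 'a')
  sorted[4] = aa10$  (last char: '$')
Last column: 01aa$
Original string S is at sorted index 4

Answer: 01aa$
4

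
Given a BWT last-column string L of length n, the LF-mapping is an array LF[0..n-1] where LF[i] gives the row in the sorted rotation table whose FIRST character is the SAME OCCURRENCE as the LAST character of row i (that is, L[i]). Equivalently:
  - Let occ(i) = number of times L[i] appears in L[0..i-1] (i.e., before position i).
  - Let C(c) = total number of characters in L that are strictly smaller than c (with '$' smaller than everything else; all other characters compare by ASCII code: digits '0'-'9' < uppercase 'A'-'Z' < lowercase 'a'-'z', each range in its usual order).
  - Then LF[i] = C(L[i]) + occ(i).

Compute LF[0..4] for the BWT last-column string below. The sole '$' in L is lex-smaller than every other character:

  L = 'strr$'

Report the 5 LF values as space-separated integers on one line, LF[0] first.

Char counts: '$':1, 'r':2, 's':1, 't':1
C (first-col start): C('$')=0, C('r')=1, C('s')=3, C('t')=4
L[0]='s': occ=0, LF[0]=C('s')+0=3+0=3
L[1]='t': occ=0, LF[1]=C('t')+0=4+0=4
L[2]='r': occ=0, LF[2]=C('r')+0=1+0=1
L[3]='r': occ=1, LF[3]=C('r')+1=1+1=2
L[4]='$': occ=0, LF[4]=C('$')+0=0+0=0

Answer: 3 4 1 2 0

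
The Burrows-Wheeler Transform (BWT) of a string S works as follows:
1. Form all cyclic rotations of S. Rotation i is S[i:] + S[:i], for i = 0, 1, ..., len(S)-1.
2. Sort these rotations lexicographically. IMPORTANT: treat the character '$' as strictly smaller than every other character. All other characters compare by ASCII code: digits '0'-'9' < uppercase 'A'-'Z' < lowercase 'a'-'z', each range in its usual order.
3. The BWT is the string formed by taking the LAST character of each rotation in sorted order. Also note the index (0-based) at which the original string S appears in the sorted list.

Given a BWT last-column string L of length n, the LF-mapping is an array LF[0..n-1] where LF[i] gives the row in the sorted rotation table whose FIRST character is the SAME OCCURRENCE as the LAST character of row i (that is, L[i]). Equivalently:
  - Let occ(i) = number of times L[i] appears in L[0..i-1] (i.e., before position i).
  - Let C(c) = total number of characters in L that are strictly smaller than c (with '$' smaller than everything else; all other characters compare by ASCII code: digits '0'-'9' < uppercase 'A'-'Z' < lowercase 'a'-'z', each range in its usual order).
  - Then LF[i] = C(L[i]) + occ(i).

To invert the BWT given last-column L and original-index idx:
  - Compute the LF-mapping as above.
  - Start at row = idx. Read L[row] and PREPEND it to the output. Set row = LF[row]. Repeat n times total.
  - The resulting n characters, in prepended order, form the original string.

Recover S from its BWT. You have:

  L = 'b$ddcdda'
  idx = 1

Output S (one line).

LF mapping: 2 0 4 5 3 6 7 1
Walk LF starting at row 1, prepending L[row]:
  step 1: row=1, L[1]='$', prepend. Next row=LF[1]=0
  step 2: row=0, L[0]='b', prepend. Next row=LF[0]=2
  step 3: row=2, L[2]='d', prepend. Next row=LF[2]=4
  step 4: row=4, L[4]='c', prepend. Next row=LF[4]=3
  step 5: row=3, L[3]='d', prepend. Next row=LF[3]=5
  step 6: row=5, L[5]='d', prepend. Next row=LF[5]=6
  step 7: row=6, L[6]='d', prepend. Next row=LF[6]=7
  step 8: row=7, L[7]='a', prepend. Next row=LF[7]=1
Reversed output: adddcdb$

Answer: adddcdb$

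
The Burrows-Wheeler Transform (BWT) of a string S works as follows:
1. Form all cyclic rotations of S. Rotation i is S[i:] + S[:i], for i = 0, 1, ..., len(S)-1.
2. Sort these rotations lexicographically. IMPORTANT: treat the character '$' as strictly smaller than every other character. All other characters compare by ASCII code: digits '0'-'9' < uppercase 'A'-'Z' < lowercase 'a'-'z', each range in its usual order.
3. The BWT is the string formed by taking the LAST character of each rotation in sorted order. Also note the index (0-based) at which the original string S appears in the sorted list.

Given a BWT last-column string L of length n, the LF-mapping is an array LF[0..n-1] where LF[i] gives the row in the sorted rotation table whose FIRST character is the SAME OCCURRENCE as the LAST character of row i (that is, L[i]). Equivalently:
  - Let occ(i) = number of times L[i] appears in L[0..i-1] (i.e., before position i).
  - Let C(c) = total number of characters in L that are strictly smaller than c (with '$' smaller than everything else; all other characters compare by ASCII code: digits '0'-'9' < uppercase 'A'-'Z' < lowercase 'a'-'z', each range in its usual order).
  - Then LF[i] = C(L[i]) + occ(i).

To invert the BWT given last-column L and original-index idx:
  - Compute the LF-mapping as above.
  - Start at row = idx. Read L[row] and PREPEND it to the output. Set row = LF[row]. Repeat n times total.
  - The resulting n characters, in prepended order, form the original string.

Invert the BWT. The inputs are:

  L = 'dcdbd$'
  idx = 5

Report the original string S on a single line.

Answer: ddcbd$

Derivation:
LF mapping: 3 2 4 1 5 0
Walk LF starting at row 5, prepending L[row]:
  step 1: row=5, L[5]='$', prepend. Next row=LF[5]=0
  step 2: row=0, L[0]='d', prepend. Next row=LF[0]=3
  step 3: row=3, L[3]='b', prepend. Next row=LF[3]=1
  step 4: row=1, L[1]='c', prepend. Next row=LF[1]=2
  step 5: row=2, L[2]='d', prepend. Next row=LF[2]=4
  step 6: row=4, L[4]='d', prepend. Next row=LF[4]=5
Reversed output: ddcbd$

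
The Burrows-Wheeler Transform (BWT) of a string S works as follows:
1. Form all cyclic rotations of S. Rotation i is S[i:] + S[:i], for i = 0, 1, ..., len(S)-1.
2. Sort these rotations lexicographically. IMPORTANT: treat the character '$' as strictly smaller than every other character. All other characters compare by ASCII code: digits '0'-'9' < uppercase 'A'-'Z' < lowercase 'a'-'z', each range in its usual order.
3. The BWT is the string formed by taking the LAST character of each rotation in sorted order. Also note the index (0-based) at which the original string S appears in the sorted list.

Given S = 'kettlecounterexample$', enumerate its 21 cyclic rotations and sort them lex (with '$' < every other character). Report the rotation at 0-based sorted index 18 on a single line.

All 21 rotations (rotation i = S[i:]+S[:i]):
  rot[0] = kettlecounterexample$
  rot[1] = ettlecounterexample$k
  rot[2] = ttlecounterexample$ke
  rot[3] = tlecounterexample$ket
  rot[4] = lecounterexample$kett
  rot[5] = ecounterexample$kettl
  rot[6] = counterexample$kettle
  rot[7] = ounterexample$kettlec
  rot[8] = unterexample$kettleco
  rot[9] = nterexample$kettlecou
  rot[10] = terexample$kettlecoun
  rot[11] = erexample$kettlecount
  rot[12] = rexample$kettlecounte
  rot[13] = example$kettlecounter
  rot[14] = xample$kettlecountere
  rot[15] = ample$kettlecounterex
  rot[16] = mple$kettlecounterexa
  rot[17] = ple$kettlecounterexam
  rot[18] = le$kettlecounterexamp
  rot[19] = e$kettlecounterexampl
  rot[20] = $kettlecounterexample
Sorted (with $ < everything):
  sorted[0] = $kettlecounterexample
  sorted[1] = ample$kettlecounterex
  sorted[2] = counterexample$kettle
  sorted[3] = e$kettlecounterexampl
  sorted[4] = ecounterexample$kettl
  sorted[5] = erexample$kettlecount
  sorted[6] = ettlecounterexample$k
  sorted[7] = example$kettlecounter
  sorted[8] = kettlecounterexample$
  sorted[9] = le$kettlecounterexamp
  sorted[10] = lecounterexample$kett
  sorted[11] = mple$kettlecounterexa
  sorted[12] = nterexample$kettlecou
  sorted[13] = ounterexample$kettlec
  sorted[14] = ple$kettlecounterexam
  sorted[15] = rexample$kettlecounte
  sorted[16] = terexample$kettlecoun
  sorted[17] = tlecounterexample$ket
  sorted[18] = ttlecounterexample$ke
  sorted[19] = unterexample$kettleco
  sorted[20] = xample$kettlecountere
sorted[18] = ttlecounterexample$ke

Answer: ttlecounterexample$ke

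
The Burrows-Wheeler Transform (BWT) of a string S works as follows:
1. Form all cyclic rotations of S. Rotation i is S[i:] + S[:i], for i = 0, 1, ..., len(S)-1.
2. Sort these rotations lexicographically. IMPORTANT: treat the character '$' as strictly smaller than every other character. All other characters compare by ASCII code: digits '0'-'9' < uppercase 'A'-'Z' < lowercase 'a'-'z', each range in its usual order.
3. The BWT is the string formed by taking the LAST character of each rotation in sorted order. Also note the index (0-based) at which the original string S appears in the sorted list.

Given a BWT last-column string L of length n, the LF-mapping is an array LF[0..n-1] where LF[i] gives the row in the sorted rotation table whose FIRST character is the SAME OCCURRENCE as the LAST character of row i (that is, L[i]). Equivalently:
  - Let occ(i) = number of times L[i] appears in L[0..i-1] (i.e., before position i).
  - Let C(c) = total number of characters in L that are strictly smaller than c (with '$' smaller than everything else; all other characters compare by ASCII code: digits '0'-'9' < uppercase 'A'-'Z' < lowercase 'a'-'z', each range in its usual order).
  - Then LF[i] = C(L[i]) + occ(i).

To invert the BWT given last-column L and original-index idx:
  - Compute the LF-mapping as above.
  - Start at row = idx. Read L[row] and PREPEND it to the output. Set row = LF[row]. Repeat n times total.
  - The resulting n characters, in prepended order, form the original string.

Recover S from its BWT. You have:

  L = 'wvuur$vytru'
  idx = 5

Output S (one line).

Answer: utvuyvrurw$

Derivation:
LF mapping: 9 7 4 5 1 0 8 10 3 2 6
Walk LF starting at row 5, prepending L[row]:
  step 1: row=5, L[5]='$', prepend. Next row=LF[5]=0
  step 2: row=0, L[0]='w', prepend. Next row=LF[0]=9
  step 3: row=9, L[9]='r', prepend. Next row=LF[9]=2
  step 4: row=2, L[2]='u', prepend. Next row=LF[2]=4
  step 5: row=4, L[4]='r', prepend. Next row=LF[4]=1
  step 6: row=1, L[1]='v', prepend. Next row=LF[1]=7
  step 7: row=7, L[7]='y', prepend. Next row=LF[7]=10
  step 8: row=10, L[10]='u', prepend. Next row=LF[10]=6
  step 9: row=6, L[6]='v', prepend. Next row=LF[6]=8
  step 10: row=8, L[8]='t', prepend. Next row=LF[8]=3
  step 11: row=3, L[3]='u', prepend. Next row=LF[3]=5
Reversed output: utvuyvrurw$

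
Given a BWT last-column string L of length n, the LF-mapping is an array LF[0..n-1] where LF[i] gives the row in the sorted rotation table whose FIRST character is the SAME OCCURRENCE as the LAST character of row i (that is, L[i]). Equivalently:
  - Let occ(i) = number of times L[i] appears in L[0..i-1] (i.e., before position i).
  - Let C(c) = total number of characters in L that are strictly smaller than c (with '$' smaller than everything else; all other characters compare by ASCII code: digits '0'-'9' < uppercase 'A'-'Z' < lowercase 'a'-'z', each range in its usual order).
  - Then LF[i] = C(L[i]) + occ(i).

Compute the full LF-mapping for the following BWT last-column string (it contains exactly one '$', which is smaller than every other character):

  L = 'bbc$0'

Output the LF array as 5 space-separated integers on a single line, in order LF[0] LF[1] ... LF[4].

Answer: 2 3 4 0 1

Derivation:
Char counts: '$':1, '0':1, 'b':2, 'c':1
C (first-col start): C('$')=0, C('0')=1, C('b')=2, C('c')=4
L[0]='b': occ=0, LF[0]=C('b')+0=2+0=2
L[1]='b': occ=1, LF[1]=C('b')+1=2+1=3
L[2]='c': occ=0, LF[2]=C('c')+0=4+0=4
L[3]='$': occ=0, LF[3]=C('$')+0=0+0=0
L[4]='0': occ=0, LF[4]=C('0')+0=1+0=1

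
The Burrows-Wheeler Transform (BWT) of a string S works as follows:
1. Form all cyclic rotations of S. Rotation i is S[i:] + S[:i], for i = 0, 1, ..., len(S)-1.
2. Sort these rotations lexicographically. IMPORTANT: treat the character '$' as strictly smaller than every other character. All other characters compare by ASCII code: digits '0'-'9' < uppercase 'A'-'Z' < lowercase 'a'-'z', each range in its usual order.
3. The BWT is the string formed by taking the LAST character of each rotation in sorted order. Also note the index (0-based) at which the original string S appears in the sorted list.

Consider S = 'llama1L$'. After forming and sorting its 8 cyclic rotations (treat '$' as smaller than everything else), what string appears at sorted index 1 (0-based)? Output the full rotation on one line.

All 8 rotations (rotation i = S[i:]+S[:i]):
  rot[0] = llama1L$
  rot[1] = lama1L$l
  rot[2] = ama1L$ll
  rot[3] = ma1L$lla
  rot[4] = a1L$llam
  rot[5] = 1L$llama
  rot[6] = L$llama1
  rot[7] = $llama1L
Sorted (with $ < everything):
  sorted[0] = $llama1L
  sorted[1] = 1L$llama
  sorted[2] = L$llama1
  sorted[3] = a1L$llam
  sorted[4] = ama1L$ll
  sorted[5] = lama1L$l
  sorted[6] = llama1L$
  sorted[7] = ma1L$lla
sorted[1] = 1L$llama

Answer: 1L$llama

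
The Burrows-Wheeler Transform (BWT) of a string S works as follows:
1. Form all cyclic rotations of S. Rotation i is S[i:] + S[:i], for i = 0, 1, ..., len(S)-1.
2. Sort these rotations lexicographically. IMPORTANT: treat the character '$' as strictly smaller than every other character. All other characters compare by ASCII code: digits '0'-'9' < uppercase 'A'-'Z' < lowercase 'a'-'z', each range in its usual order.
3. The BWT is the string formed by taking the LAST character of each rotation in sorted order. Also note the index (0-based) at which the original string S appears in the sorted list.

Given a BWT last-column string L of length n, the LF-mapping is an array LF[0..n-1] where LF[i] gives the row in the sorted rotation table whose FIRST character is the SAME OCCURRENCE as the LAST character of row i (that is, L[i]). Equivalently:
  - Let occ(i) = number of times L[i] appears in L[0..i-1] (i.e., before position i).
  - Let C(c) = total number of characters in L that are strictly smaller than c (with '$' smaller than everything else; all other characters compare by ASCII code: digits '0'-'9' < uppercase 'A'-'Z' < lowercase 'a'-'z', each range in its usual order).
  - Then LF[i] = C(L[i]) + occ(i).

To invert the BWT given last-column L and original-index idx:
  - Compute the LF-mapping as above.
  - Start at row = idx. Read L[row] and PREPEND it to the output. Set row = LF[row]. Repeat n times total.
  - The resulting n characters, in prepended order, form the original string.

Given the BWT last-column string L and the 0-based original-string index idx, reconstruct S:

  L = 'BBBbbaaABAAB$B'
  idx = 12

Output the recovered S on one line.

Answer: bAaBABBaBABbB$

Derivation:
LF mapping: 4 5 6 12 13 10 11 1 7 2 3 8 0 9
Walk LF starting at row 12, prepending L[row]:
  step 1: row=12, L[12]='$', prepend. Next row=LF[12]=0
  step 2: row=0, L[0]='B', prepend. Next row=LF[0]=4
  step 3: row=4, L[4]='b', prepend. Next row=LF[4]=13
  step 4: row=13, L[13]='B', prepend. Next row=LF[13]=9
  step 5: row=9, L[9]='A', prepend. Next row=LF[9]=2
  step 6: row=2, L[2]='B', prepend. Next row=LF[2]=6
  step 7: row=6, L[6]='a', prepend. Next row=LF[6]=11
  step 8: row=11, L[11]='B', prepend. Next row=LF[11]=8
  step 9: row=8, L[8]='B', prepend. Next row=LF[8]=7
  step 10: row=7, L[7]='A', prepend. Next row=LF[7]=1
  step 11: row=1, L[1]='B', prepend. Next row=LF[1]=5
  step 12: row=5, L[5]='a', prepend. Next row=LF[5]=10
  step 13: row=10, L[10]='A', prepend. Next row=LF[10]=3
  step 14: row=3, L[3]='b', prepend. Next row=LF[3]=12
Reversed output: bAaBABBaBABbB$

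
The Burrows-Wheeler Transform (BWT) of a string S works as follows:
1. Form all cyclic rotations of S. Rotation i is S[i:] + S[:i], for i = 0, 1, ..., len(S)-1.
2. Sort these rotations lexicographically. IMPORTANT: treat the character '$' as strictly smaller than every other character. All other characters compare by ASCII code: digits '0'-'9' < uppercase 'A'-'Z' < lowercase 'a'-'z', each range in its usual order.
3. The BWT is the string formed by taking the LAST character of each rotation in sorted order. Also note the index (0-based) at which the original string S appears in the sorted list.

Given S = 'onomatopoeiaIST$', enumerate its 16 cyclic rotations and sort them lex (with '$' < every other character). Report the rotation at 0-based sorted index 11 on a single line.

All 16 rotations (rotation i = S[i:]+S[:i]):
  rot[0] = onomatopoeiaIST$
  rot[1] = nomatopoeiaIST$o
  rot[2] = omatopoeiaIST$on
  rot[3] = matopoeiaIST$ono
  rot[4] = atopoeiaIST$onom
  rot[5] = topoeiaIST$onoma
  rot[6] = opoeiaIST$onomat
  rot[7] = poeiaIST$onomato
  rot[8] = oeiaIST$onomatop
  rot[9] = eiaIST$onomatopo
  rot[10] = iaIST$onomatopoe
  rot[11] = aIST$onomatopoei
  rot[12] = IST$onomatopoeia
  rot[13] = ST$onomatopoeiaI
  rot[14] = T$onomatopoeiaIS
  rot[15] = $onomatopoeiaIST
Sorted (with $ < everything):
  sorted[0] = $onomatopoeiaIST
  sorted[1] = IST$onomatopoeia
  sorted[2] = ST$onomatopoeiaI
  sorted[3] = T$onomatopoeiaIS
  sorted[4] = aIST$onomatopoei
  sorted[5] = atopoeiaIST$onom
  sorted[6] = eiaIST$onomatopo
  sorted[7] = iaIST$onomatopoe
  sorted[8] = matopoeiaIST$ono
  sorted[9] = nomatopoeiaIST$o
  sorted[10] = oeiaIST$onomatop
  sorted[11] = omatopoeiaIST$on
  sorted[12] = onomatopoeiaIST$
  sorted[13] = opoeiaIST$onomat
  sorted[14] = poeiaIST$onomato
  sorted[15] = topoeiaIST$onoma
sorted[11] = omatopoeiaIST$on

Answer: omatopoeiaIST$on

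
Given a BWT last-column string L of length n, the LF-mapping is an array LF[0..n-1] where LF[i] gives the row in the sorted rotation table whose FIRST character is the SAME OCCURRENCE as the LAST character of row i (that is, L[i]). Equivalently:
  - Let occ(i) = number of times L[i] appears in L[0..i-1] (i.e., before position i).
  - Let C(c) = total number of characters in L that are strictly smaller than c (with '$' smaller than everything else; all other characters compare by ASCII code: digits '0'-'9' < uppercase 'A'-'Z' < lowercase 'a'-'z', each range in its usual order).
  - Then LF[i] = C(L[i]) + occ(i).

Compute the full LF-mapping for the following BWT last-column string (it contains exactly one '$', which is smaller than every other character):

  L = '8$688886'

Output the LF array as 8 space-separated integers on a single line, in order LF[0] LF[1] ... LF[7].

Char counts: '$':1, '6':2, '8':5
C (first-col start): C('$')=0, C('6')=1, C('8')=3
L[0]='8': occ=0, LF[0]=C('8')+0=3+0=3
L[1]='$': occ=0, LF[1]=C('$')+0=0+0=0
L[2]='6': occ=0, LF[2]=C('6')+0=1+0=1
L[3]='8': occ=1, LF[3]=C('8')+1=3+1=4
L[4]='8': occ=2, LF[4]=C('8')+2=3+2=5
L[5]='8': occ=3, LF[5]=C('8')+3=3+3=6
L[6]='8': occ=4, LF[6]=C('8')+4=3+4=7
L[7]='6': occ=1, LF[7]=C('6')+1=1+1=2

Answer: 3 0 1 4 5 6 7 2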